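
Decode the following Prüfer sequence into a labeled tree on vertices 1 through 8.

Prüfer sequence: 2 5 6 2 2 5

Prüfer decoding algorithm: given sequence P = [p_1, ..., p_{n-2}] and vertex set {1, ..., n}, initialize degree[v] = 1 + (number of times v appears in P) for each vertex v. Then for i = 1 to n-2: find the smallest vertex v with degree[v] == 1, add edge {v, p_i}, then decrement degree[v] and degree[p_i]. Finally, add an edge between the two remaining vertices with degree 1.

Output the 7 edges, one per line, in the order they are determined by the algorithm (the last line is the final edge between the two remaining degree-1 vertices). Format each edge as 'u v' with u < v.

Initial degrees: {1:1, 2:4, 3:1, 4:1, 5:3, 6:2, 7:1, 8:1}
Step 1: smallest deg-1 vertex = 1, p_1 = 2. Add edge {1,2}. Now deg[1]=0, deg[2]=3.
Step 2: smallest deg-1 vertex = 3, p_2 = 5. Add edge {3,5}. Now deg[3]=0, deg[5]=2.
Step 3: smallest deg-1 vertex = 4, p_3 = 6. Add edge {4,6}. Now deg[4]=0, deg[6]=1.
Step 4: smallest deg-1 vertex = 6, p_4 = 2. Add edge {2,6}. Now deg[6]=0, deg[2]=2.
Step 5: smallest deg-1 vertex = 7, p_5 = 2. Add edge {2,7}. Now deg[7]=0, deg[2]=1.
Step 6: smallest deg-1 vertex = 2, p_6 = 5. Add edge {2,5}. Now deg[2]=0, deg[5]=1.
Final: two remaining deg-1 vertices are 5, 8. Add edge {5,8}.

Answer: 1 2
3 5
4 6
2 6
2 7
2 5
5 8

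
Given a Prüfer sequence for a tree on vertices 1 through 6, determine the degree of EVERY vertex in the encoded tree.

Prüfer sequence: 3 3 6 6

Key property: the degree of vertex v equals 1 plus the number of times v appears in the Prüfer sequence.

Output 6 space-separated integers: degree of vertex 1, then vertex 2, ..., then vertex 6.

Answer: 1 1 3 1 1 3

Derivation:
p_1 = 3: count[3] becomes 1
p_2 = 3: count[3] becomes 2
p_3 = 6: count[6] becomes 1
p_4 = 6: count[6] becomes 2
Degrees (1 + count): deg[1]=1+0=1, deg[2]=1+0=1, deg[3]=1+2=3, deg[4]=1+0=1, deg[5]=1+0=1, deg[6]=1+2=3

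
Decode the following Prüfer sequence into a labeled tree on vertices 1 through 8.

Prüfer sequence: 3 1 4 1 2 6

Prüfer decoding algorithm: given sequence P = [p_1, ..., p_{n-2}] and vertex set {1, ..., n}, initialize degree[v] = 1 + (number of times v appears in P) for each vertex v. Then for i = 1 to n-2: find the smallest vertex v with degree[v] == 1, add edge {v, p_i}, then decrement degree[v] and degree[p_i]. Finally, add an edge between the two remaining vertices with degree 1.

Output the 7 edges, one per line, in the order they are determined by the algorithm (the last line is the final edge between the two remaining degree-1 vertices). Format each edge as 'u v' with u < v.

Answer: 3 5
1 3
4 7
1 4
1 2
2 6
6 8

Derivation:
Initial degrees: {1:3, 2:2, 3:2, 4:2, 5:1, 6:2, 7:1, 8:1}
Step 1: smallest deg-1 vertex = 5, p_1 = 3. Add edge {3,5}. Now deg[5]=0, deg[3]=1.
Step 2: smallest deg-1 vertex = 3, p_2 = 1. Add edge {1,3}. Now deg[3]=0, deg[1]=2.
Step 3: smallest deg-1 vertex = 7, p_3 = 4. Add edge {4,7}. Now deg[7]=0, deg[4]=1.
Step 4: smallest deg-1 vertex = 4, p_4 = 1. Add edge {1,4}. Now deg[4]=0, deg[1]=1.
Step 5: smallest deg-1 vertex = 1, p_5 = 2. Add edge {1,2}. Now deg[1]=0, deg[2]=1.
Step 6: smallest deg-1 vertex = 2, p_6 = 6. Add edge {2,6}. Now deg[2]=0, deg[6]=1.
Final: two remaining deg-1 vertices are 6, 8. Add edge {6,8}.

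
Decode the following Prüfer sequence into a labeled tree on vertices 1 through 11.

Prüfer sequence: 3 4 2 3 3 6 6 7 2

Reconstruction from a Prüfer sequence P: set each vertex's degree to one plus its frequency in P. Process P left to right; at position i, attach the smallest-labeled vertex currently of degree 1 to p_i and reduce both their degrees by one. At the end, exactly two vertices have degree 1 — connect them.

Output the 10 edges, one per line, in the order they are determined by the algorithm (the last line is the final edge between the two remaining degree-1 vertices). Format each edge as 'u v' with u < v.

Answer: 1 3
4 5
2 4
3 8
3 9
3 6
6 10
6 7
2 7
2 11

Derivation:
Initial degrees: {1:1, 2:3, 3:4, 4:2, 5:1, 6:3, 7:2, 8:1, 9:1, 10:1, 11:1}
Step 1: smallest deg-1 vertex = 1, p_1 = 3. Add edge {1,3}. Now deg[1]=0, deg[3]=3.
Step 2: smallest deg-1 vertex = 5, p_2 = 4. Add edge {4,5}. Now deg[5]=0, deg[4]=1.
Step 3: smallest deg-1 vertex = 4, p_3 = 2. Add edge {2,4}. Now deg[4]=0, deg[2]=2.
Step 4: smallest deg-1 vertex = 8, p_4 = 3. Add edge {3,8}. Now deg[8]=0, deg[3]=2.
Step 5: smallest deg-1 vertex = 9, p_5 = 3. Add edge {3,9}. Now deg[9]=0, deg[3]=1.
Step 6: smallest deg-1 vertex = 3, p_6 = 6. Add edge {3,6}. Now deg[3]=0, deg[6]=2.
Step 7: smallest deg-1 vertex = 10, p_7 = 6. Add edge {6,10}. Now deg[10]=0, deg[6]=1.
Step 8: smallest deg-1 vertex = 6, p_8 = 7. Add edge {6,7}. Now deg[6]=0, deg[7]=1.
Step 9: smallest deg-1 vertex = 7, p_9 = 2. Add edge {2,7}. Now deg[7]=0, deg[2]=1.
Final: two remaining deg-1 vertices are 2, 11. Add edge {2,11}.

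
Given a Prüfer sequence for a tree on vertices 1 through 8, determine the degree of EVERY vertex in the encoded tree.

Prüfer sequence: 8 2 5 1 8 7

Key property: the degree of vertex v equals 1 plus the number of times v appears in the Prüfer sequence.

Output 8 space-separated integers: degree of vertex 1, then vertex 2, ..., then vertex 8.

p_1 = 8: count[8] becomes 1
p_2 = 2: count[2] becomes 1
p_3 = 5: count[5] becomes 1
p_4 = 1: count[1] becomes 1
p_5 = 8: count[8] becomes 2
p_6 = 7: count[7] becomes 1
Degrees (1 + count): deg[1]=1+1=2, deg[2]=1+1=2, deg[3]=1+0=1, deg[4]=1+0=1, deg[5]=1+1=2, deg[6]=1+0=1, deg[7]=1+1=2, deg[8]=1+2=3

Answer: 2 2 1 1 2 1 2 3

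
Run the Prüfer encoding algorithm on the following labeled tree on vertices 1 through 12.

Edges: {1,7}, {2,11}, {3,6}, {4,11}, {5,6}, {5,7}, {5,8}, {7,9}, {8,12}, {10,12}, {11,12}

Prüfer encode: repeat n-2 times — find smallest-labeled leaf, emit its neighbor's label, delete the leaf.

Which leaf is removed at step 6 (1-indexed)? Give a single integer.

Step 1: current leaves = {1,2,3,4,9,10}. Remove leaf 1 (neighbor: 7).
Step 2: current leaves = {2,3,4,9,10}. Remove leaf 2 (neighbor: 11).
Step 3: current leaves = {3,4,9,10}. Remove leaf 3 (neighbor: 6).
Step 4: current leaves = {4,6,9,10}. Remove leaf 4 (neighbor: 11).
Step 5: current leaves = {6,9,10,11}. Remove leaf 6 (neighbor: 5).
Step 6: current leaves = {9,10,11}. Remove leaf 9 (neighbor: 7).

Answer: 9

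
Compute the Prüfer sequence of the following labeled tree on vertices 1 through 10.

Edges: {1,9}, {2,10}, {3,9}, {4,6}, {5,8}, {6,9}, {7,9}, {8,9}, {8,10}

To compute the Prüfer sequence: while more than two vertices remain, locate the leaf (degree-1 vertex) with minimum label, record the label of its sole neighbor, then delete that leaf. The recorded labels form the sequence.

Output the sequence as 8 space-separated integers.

Answer: 9 10 9 6 8 9 9 8

Derivation:
Step 1: leaves = {1,2,3,4,5,7}. Remove smallest leaf 1, emit neighbor 9.
Step 2: leaves = {2,3,4,5,7}. Remove smallest leaf 2, emit neighbor 10.
Step 3: leaves = {3,4,5,7,10}. Remove smallest leaf 3, emit neighbor 9.
Step 4: leaves = {4,5,7,10}. Remove smallest leaf 4, emit neighbor 6.
Step 5: leaves = {5,6,7,10}. Remove smallest leaf 5, emit neighbor 8.
Step 6: leaves = {6,7,10}. Remove smallest leaf 6, emit neighbor 9.
Step 7: leaves = {7,10}. Remove smallest leaf 7, emit neighbor 9.
Step 8: leaves = {9,10}. Remove smallest leaf 9, emit neighbor 8.
Done: 2 vertices remain (8, 10). Sequence = [9 10 9 6 8 9 9 8]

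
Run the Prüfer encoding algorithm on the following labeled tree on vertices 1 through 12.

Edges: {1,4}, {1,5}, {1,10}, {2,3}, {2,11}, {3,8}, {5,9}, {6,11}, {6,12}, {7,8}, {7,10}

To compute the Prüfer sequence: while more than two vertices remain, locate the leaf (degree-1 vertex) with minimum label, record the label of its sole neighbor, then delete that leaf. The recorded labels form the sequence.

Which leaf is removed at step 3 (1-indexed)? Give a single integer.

Step 1: current leaves = {4,9,12}. Remove leaf 4 (neighbor: 1).
Step 2: current leaves = {9,12}. Remove leaf 9 (neighbor: 5).
Step 3: current leaves = {5,12}. Remove leaf 5 (neighbor: 1).

Answer: 5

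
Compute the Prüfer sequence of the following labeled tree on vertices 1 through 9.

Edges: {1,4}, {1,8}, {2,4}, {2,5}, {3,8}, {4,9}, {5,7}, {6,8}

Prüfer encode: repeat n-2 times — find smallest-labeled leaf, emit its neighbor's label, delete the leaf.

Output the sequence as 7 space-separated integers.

Step 1: leaves = {3,6,7,9}. Remove smallest leaf 3, emit neighbor 8.
Step 2: leaves = {6,7,9}. Remove smallest leaf 6, emit neighbor 8.
Step 3: leaves = {7,8,9}. Remove smallest leaf 7, emit neighbor 5.
Step 4: leaves = {5,8,9}. Remove smallest leaf 5, emit neighbor 2.
Step 5: leaves = {2,8,9}. Remove smallest leaf 2, emit neighbor 4.
Step 6: leaves = {8,9}. Remove smallest leaf 8, emit neighbor 1.
Step 7: leaves = {1,9}. Remove smallest leaf 1, emit neighbor 4.
Done: 2 vertices remain (4, 9). Sequence = [8 8 5 2 4 1 4]

Answer: 8 8 5 2 4 1 4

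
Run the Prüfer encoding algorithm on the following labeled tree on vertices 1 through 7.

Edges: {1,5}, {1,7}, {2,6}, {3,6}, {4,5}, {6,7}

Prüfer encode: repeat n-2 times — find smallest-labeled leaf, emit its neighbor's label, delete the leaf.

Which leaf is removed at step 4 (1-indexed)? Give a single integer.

Answer: 5

Derivation:
Step 1: current leaves = {2,3,4}. Remove leaf 2 (neighbor: 6).
Step 2: current leaves = {3,4}. Remove leaf 3 (neighbor: 6).
Step 3: current leaves = {4,6}. Remove leaf 4 (neighbor: 5).
Step 4: current leaves = {5,6}. Remove leaf 5 (neighbor: 1).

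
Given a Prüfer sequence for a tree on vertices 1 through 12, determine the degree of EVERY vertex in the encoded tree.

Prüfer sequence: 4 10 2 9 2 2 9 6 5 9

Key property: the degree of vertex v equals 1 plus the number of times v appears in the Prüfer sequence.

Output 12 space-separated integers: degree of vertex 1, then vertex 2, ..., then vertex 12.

Answer: 1 4 1 2 2 2 1 1 4 2 1 1

Derivation:
p_1 = 4: count[4] becomes 1
p_2 = 10: count[10] becomes 1
p_3 = 2: count[2] becomes 1
p_4 = 9: count[9] becomes 1
p_5 = 2: count[2] becomes 2
p_6 = 2: count[2] becomes 3
p_7 = 9: count[9] becomes 2
p_8 = 6: count[6] becomes 1
p_9 = 5: count[5] becomes 1
p_10 = 9: count[9] becomes 3
Degrees (1 + count): deg[1]=1+0=1, deg[2]=1+3=4, deg[3]=1+0=1, deg[4]=1+1=2, deg[5]=1+1=2, deg[6]=1+1=2, deg[7]=1+0=1, deg[8]=1+0=1, deg[9]=1+3=4, deg[10]=1+1=2, deg[11]=1+0=1, deg[12]=1+0=1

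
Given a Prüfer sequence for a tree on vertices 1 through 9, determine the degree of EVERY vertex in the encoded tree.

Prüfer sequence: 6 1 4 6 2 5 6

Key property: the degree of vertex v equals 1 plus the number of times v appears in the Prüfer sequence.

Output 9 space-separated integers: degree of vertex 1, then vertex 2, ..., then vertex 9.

Answer: 2 2 1 2 2 4 1 1 1

Derivation:
p_1 = 6: count[6] becomes 1
p_2 = 1: count[1] becomes 1
p_3 = 4: count[4] becomes 1
p_4 = 6: count[6] becomes 2
p_5 = 2: count[2] becomes 1
p_6 = 5: count[5] becomes 1
p_7 = 6: count[6] becomes 3
Degrees (1 + count): deg[1]=1+1=2, deg[2]=1+1=2, deg[3]=1+0=1, deg[4]=1+1=2, deg[5]=1+1=2, deg[6]=1+3=4, deg[7]=1+0=1, deg[8]=1+0=1, deg[9]=1+0=1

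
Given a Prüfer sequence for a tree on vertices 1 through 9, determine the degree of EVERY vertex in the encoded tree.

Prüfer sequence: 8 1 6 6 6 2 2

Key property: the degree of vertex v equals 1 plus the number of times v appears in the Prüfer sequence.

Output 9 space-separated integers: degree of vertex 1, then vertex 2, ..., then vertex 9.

p_1 = 8: count[8] becomes 1
p_2 = 1: count[1] becomes 1
p_3 = 6: count[6] becomes 1
p_4 = 6: count[6] becomes 2
p_5 = 6: count[6] becomes 3
p_6 = 2: count[2] becomes 1
p_7 = 2: count[2] becomes 2
Degrees (1 + count): deg[1]=1+1=2, deg[2]=1+2=3, deg[3]=1+0=1, deg[4]=1+0=1, deg[5]=1+0=1, deg[6]=1+3=4, deg[7]=1+0=1, deg[8]=1+1=2, deg[9]=1+0=1

Answer: 2 3 1 1 1 4 1 2 1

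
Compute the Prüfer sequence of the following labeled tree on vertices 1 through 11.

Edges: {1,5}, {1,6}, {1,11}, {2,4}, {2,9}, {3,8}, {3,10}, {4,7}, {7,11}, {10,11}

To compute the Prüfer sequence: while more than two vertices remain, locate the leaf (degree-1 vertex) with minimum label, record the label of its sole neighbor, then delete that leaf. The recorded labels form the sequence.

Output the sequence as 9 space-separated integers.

Step 1: leaves = {5,6,8,9}. Remove smallest leaf 5, emit neighbor 1.
Step 2: leaves = {6,8,9}. Remove smallest leaf 6, emit neighbor 1.
Step 3: leaves = {1,8,9}. Remove smallest leaf 1, emit neighbor 11.
Step 4: leaves = {8,9}. Remove smallest leaf 8, emit neighbor 3.
Step 5: leaves = {3,9}. Remove smallest leaf 3, emit neighbor 10.
Step 6: leaves = {9,10}. Remove smallest leaf 9, emit neighbor 2.
Step 7: leaves = {2,10}. Remove smallest leaf 2, emit neighbor 4.
Step 8: leaves = {4,10}. Remove smallest leaf 4, emit neighbor 7.
Step 9: leaves = {7,10}. Remove smallest leaf 7, emit neighbor 11.
Done: 2 vertices remain (10, 11). Sequence = [1 1 11 3 10 2 4 7 11]

Answer: 1 1 11 3 10 2 4 7 11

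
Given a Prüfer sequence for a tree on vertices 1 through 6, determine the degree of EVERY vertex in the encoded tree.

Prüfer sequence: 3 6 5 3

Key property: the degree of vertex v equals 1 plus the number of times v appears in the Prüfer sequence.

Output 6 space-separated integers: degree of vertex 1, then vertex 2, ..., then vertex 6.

Answer: 1 1 3 1 2 2

Derivation:
p_1 = 3: count[3] becomes 1
p_2 = 6: count[6] becomes 1
p_3 = 5: count[5] becomes 1
p_4 = 3: count[3] becomes 2
Degrees (1 + count): deg[1]=1+0=1, deg[2]=1+0=1, deg[3]=1+2=3, deg[4]=1+0=1, deg[5]=1+1=2, deg[6]=1+1=2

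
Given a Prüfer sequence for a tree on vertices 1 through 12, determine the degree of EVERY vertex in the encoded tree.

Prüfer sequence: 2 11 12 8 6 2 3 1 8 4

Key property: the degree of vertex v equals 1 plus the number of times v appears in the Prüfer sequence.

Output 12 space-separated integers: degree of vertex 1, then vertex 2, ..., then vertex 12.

p_1 = 2: count[2] becomes 1
p_2 = 11: count[11] becomes 1
p_3 = 12: count[12] becomes 1
p_4 = 8: count[8] becomes 1
p_5 = 6: count[6] becomes 1
p_6 = 2: count[2] becomes 2
p_7 = 3: count[3] becomes 1
p_8 = 1: count[1] becomes 1
p_9 = 8: count[8] becomes 2
p_10 = 4: count[4] becomes 1
Degrees (1 + count): deg[1]=1+1=2, deg[2]=1+2=3, deg[3]=1+1=2, deg[4]=1+1=2, deg[5]=1+0=1, deg[6]=1+1=2, deg[7]=1+0=1, deg[8]=1+2=3, deg[9]=1+0=1, deg[10]=1+0=1, deg[11]=1+1=2, deg[12]=1+1=2

Answer: 2 3 2 2 1 2 1 3 1 1 2 2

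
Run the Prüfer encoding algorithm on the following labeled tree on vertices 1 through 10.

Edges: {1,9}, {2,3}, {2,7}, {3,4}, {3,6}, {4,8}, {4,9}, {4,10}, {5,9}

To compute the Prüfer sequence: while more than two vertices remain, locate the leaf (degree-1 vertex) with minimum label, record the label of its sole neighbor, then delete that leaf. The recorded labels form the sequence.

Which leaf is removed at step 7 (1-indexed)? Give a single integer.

Step 1: current leaves = {1,5,6,7,8,10}. Remove leaf 1 (neighbor: 9).
Step 2: current leaves = {5,6,7,8,10}. Remove leaf 5 (neighbor: 9).
Step 3: current leaves = {6,7,8,9,10}. Remove leaf 6 (neighbor: 3).
Step 4: current leaves = {7,8,9,10}. Remove leaf 7 (neighbor: 2).
Step 5: current leaves = {2,8,9,10}. Remove leaf 2 (neighbor: 3).
Step 6: current leaves = {3,8,9,10}. Remove leaf 3 (neighbor: 4).
Step 7: current leaves = {8,9,10}. Remove leaf 8 (neighbor: 4).

Answer: 8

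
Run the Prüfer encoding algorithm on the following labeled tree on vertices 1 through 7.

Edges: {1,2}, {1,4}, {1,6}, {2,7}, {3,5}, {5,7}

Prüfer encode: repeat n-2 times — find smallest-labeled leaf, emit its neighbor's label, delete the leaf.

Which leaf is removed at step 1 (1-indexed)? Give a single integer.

Answer: 3

Derivation:
Step 1: current leaves = {3,4,6}. Remove leaf 3 (neighbor: 5).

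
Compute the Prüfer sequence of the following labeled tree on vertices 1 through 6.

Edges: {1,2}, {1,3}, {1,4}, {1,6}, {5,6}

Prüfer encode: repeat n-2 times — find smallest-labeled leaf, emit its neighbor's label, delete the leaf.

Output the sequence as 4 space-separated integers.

Answer: 1 1 1 6

Derivation:
Step 1: leaves = {2,3,4,5}. Remove smallest leaf 2, emit neighbor 1.
Step 2: leaves = {3,4,5}. Remove smallest leaf 3, emit neighbor 1.
Step 3: leaves = {4,5}. Remove smallest leaf 4, emit neighbor 1.
Step 4: leaves = {1,5}. Remove smallest leaf 1, emit neighbor 6.
Done: 2 vertices remain (5, 6). Sequence = [1 1 1 6]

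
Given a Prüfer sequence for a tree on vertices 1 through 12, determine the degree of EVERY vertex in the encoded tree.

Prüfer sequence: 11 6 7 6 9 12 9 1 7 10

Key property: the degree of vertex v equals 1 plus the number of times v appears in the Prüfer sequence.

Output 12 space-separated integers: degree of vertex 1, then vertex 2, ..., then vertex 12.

p_1 = 11: count[11] becomes 1
p_2 = 6: count[6] becomes 1
p_3 = 7: count[7] becomes 1
p_4 = 6: count[6] becomes 2
p_5 = 9: count[9] becomes 1
p_6 = 12: count[12] becomes 1
p_7 = 9: count[9] becomes 2
p_8 = 1: count[1] becomes 1
p_9 = 7: count[7] becomes 2
p_10 = 10: count[10] becomes 1
Degrees (1 + count): deg[1]=1+1=2, deg[2]=1+0=1, deg[3]=1+0=1, deg[4]=1+0=1, deg[5]=1+0=1, deg[6]=1+2=3, deg[7]=1+2=3, deg[8]=1+0=1, deg[9]=1+2=3, deg[10]=1+1=2, deg[11]=1+1=2, deg[12]=1+1=2

Answer: 2 1 1 1 1 3 3 1 3 2 2 2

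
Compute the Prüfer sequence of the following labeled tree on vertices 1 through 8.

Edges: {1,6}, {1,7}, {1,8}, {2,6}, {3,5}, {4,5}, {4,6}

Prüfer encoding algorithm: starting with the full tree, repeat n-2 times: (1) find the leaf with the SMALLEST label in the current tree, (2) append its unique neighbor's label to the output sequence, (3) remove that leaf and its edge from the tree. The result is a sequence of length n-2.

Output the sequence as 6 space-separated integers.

Answer: 6 5 4 6 1 1

Derivation:
Step 1: leaves = {2,3,7,8}. Remove smallest leaf 2, emit neighbor 6.
Step 2: leaves = {3,7,8}. Remove smallest leaf 3, emit neighbor 5.
Step 3: leaves = {5,7,8}. Remove smallest leaf 5, emit neighbor 4.
Step 4: leaves = {4,7,8}. Remove smallest leaf 4, emit neighbor 6.
Step 5: leaves = {6,7,8}. Remove smallest leaf 6, emit neighbor 1.
Step 6: leaves = {7,8}. Remove smallest leaf 7, emit neighbor 1.
Done: 2 vertices remain (1, 8). Sequence = [6 5 4 6 1 1]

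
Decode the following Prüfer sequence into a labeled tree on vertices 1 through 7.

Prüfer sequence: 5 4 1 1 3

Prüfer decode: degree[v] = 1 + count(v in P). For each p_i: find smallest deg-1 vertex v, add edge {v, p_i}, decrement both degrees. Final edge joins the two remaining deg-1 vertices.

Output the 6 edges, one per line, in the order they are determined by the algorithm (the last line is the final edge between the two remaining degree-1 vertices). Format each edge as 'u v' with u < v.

Answer: 2 5
4 5
1 4
1 6
1 3
3 7

Derivation:
Initial degrees: {1:3, 2:1, 3:2, 4:2, 5:2, 6:1, 7:1}
Step 1: smallest deg-1 vertex = 2, p_1 = 5. Add edge {2,5}. Now deg[2]=0, deg[5]=1.
Step 2: smallest deg-1 vertex = 5, p_2 = 4. Add edge {4,5}. Now deg[5]=0, deg[4]=1.
Step 3: smallest deg-1 vertex = 4, p_3 = 1. Add edge {1,4}. Now deg[4]=0, deg[1]=2.
Step 4: smallest deg-1 vertex = 6, p_4 = 1. Add edge {1,6}. Now deg[6]=0, deg[1]=1.
Step 5: smallest deg-1 vertex = 1, p_5 = 3. Add edge {1,3}. Now deg[1]=0, deg[3]=1.
Final: two remaining deg-1 vertices are 3, 7. Add edge {3,7}.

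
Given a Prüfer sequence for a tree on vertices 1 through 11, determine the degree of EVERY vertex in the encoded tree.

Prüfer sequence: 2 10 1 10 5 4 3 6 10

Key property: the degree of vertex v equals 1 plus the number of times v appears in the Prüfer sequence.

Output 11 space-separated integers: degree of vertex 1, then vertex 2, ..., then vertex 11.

p_1 = 2: count[2] becomes 1
p_2 = 10: count[10] becomes 1
p_3 = 1: count[1] becomes 1
p_4 = 10: count[10] becomes 2
p_5 = 5: count[5] becomes 1
p_6 = 4: count[4] becomes 1
p_7 = 3: count[3] becomes 1
p_8 = 6: count[6] becomes 1
p_9 = 10: count[10] becomes 3
Degrees (1 + count): deg[1]=1+1=2, deg[2]=1+1=2, deg[3]=1+1=2, deg[4]=1+1=2, deg[5]=1+1=2, deg[6]=1+1=2, deg[7]=1+0=1, deg[8]=1+0=1, deg[9]=1+0=1, deg[10]=1+3=4, deg[11]=1+0=1

Answer: 2 2 2 2 2 2 1 1 1 4 1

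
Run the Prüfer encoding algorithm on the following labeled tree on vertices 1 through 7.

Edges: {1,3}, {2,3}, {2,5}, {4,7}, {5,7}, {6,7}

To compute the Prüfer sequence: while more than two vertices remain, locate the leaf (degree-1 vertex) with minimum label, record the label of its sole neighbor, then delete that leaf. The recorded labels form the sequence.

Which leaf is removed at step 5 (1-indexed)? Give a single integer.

Step 1: current leaves = {1,4,6}. Remove leaf 1 (neighbor: 3).
Step 2: current leaves = {3,4,6}. Remove leaf 3 (neighbor: 2).
Step 3: current leaves = {2,4,6}. Remove leaf 2 (neighbor: 5).
Step 4: current leaves = {4,5,6}. Remove leaf 4 (neighbor: 7).
Step 5: current leaves = {5,6}. Remove leaf 5 (neighbor: 7).

Answer: 5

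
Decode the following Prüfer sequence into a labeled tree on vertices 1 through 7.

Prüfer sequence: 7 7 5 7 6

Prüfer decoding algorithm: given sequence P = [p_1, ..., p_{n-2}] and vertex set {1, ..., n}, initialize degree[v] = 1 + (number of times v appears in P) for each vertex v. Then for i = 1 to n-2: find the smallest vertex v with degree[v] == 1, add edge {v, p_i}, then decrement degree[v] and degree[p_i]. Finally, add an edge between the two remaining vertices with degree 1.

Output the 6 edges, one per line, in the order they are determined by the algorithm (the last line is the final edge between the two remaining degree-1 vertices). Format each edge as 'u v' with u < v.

Initial degrees: {1:1, 2:1, 3:1, 4:1, 5:2, 6:2, 7:4}
Step 1: smallest deg-1 vertex = 1, p_1 = 7. Add edge {1,7}. Now deg[1]=0, deg[7]=3.
Step 2: smallest deg-1 vertex = 2, p_2 = 7. Add edge {2,7}. Now deg[2]=0, deg[7]=2.
Step 3: smallest deg-1 vertex = 3, p_3 = 5. Add edge {3,5}. Now deg[3]=0, deg[5]=1.
Step 4: smallest deg-1 vertex = 4, p_4 = 7. Add edge {4,7}. Now deg[4]=0, deg[7]=1.
Step 5: smallest deg-1 vertex = 5, p_5 = 6. Add edge {5,6}. Now deg[5]=0, deg[6]=1.
Final: two remaining deg-1 vertices are 6, 7. Add edge {6,7}.

Answer: 1 7
2 7
3 5
4 7
5 6
6 7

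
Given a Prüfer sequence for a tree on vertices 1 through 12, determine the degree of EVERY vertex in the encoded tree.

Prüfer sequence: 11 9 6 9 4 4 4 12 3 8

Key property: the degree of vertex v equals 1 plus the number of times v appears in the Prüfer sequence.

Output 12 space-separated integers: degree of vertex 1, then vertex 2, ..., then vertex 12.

Answer: 1 1 2 4 1 2 1 2 3 1 2 2

Derivation:
p_1 = 11: count[11] becomes 1
p_2 = 9: count[9] becomes 1
p_3 = 6: count[6] becomes 1
p_4 = 9: count[9] becomes 2
p_5 = 4: count[4] becomes 1
p_6 = 4: count[4] becomes 2
p_7 = 4: count[4] becomes 3
p_8 = 12: count[12] becomes 1
p_9 = 3: count[3] becomes 1
p_10 = 8: count[8] becomes 1
Degrees (1 + count): deg[1]=1+0=1, deg[2]=1+0=1, deg[3]=1+1=2, deg[4]=1+3=4, deg[5]=1+0=1, deg[6]=1+1=2, deg[7]=1+0=1, deg[8]=1+1=2, deg[9]=1+2=3, deg[10]=1+0=1, deg[11]=1+1=2, deg[12]=1+1=2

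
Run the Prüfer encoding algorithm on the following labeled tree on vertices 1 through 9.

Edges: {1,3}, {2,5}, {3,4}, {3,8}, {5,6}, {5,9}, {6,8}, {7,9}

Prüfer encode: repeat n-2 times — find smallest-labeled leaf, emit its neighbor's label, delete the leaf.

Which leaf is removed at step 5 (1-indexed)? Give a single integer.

Answer: 7

Derivation:
Step 1: current leaves = {1,2,4,7}. Remove leaf 1 (neighbor: 3).
Step 2: current leaves = {2,4,7}. Remove leaf 2 (neighbor: 5).
Step 3: current leaves = {4,7}. Remove leaf 4 (neighbor: 3).
Step 4: current leaves = {3,7}. Remove leaf 3 (neighbor: 8).
Step 5: current leaves = {7,8}. Remove leaf 7 (neighbor: 9).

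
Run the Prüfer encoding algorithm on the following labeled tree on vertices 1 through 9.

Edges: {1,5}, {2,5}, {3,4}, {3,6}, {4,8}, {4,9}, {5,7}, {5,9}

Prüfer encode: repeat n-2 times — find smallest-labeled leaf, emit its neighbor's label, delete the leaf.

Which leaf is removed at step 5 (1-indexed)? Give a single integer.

Step 1: current leaves = {1,2,6,7,8}. Remove leaf 1 (neighbor: 5).
Step 2: current leaves = {2,6,7,8}. Remove leaf 2 (neighbor: 5).
Step 3: current leaves = {6,7,8}. Remove leaf 6 (neighbor: 3).
Step 4: current leaves = {3,7,8}. Remove leaf 3 (neighbor: 4).
Step 5: current leaves = {7,8}. Remove leaf 7 (neighbor: 5).

Answer: 7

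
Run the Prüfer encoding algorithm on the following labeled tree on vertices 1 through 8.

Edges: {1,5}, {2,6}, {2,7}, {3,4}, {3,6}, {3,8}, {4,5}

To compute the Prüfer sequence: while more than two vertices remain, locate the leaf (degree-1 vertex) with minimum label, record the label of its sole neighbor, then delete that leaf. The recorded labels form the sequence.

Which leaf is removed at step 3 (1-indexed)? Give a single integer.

Answer: 4

Derivation:
Step 1: current leaves = {1,7,8}. Remove leaf 1 (neighbor: 5).
Step 2: current leaves = {5,7,8}. Remove leaf 5 (neighbor: 4).
Step 3: current leaves = {4,7,8}. Remove leaf 4 (neighbor: 3).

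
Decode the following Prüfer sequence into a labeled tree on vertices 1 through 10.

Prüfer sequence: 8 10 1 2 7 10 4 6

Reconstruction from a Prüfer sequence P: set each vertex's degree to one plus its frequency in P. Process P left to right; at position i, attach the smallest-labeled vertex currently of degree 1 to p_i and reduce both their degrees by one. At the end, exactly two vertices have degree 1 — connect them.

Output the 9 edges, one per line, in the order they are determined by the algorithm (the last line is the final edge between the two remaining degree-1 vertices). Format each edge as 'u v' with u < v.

Initial degrees: {1:2, 2:2, 3:1, 4:2, 5:1, 6:2, 7:2, 8:2, 9:1, 10:3}
Step 1: smallest deg-1 vertex = 3, p_1 = 8. Add edge {3,8}. Now deg[3]=0, deg[8]=1.
Step 2: smallest deg-1 vertex = 5, p_2 = 10. Add edge {5,10}. Now deg[5]=0, deg[10]=2.
Step 3: smallest deg-1 vertex = 8, p_3 = 1. Add edge {1,8}. Now deg[8]=0, deg[1]=1.
Step 4: smallest deg-1 vertex = 1, p_4 = 2. Add edge {1,2}. Now deg[1]=0, deg[2]=1.
Step 5: smallest deg-1 vertex = 2, p_5 = 7. Add edge {2,7}. Now deg[2]=0, deg[7]=1.
Step 6: smallest deg-1 vertex = 7, p_6 = 10. Add edge {7,10}. Now deg[7]=0, deg[10]=1.
Step 7: smallest deg-1 vertex = 9, p_7 = 4. Add edge {4,9}. Now deg[9]=0, deg[4]=1.
Step 8: smallest deg-1 vertex = 4, p_8 = 6. Add edge {4,6}. Now deg[4]=0, deg[6]=1.
Final: two remaining deg-1 vertices are 6, 10. Add edge {6,10}.

Answer: 3 8
5 10
1 8
1 2
2 7
7 10
4 9
4 6
6 10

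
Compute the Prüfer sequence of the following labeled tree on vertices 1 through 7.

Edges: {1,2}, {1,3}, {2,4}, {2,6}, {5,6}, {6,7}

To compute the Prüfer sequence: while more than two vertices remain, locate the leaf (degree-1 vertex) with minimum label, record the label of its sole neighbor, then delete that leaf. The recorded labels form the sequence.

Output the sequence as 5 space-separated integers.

Answer: 1 2 2 6 6

Derivation:
Step 1: leaves = {3,4,5,7}. Remove smallest leaf 3, emit neighbor 1.
Step 2: leaves = {1,4,5,7}. Remove smallest leaf 1, emit neighbor 2.
Step 3: leaves = {4,5,7}. Remove smallest leaf 4, emit neighbor 2.
Step 4: leaves = {2,5,7}. Remove smallest leaf 2, emit neighbor 6.
Step 5: leaves = {5,7}. Remove smallest leaf 5, emit neighbor 6.
Done: 2 vertices remain (6, 7). Sequence = [1 2 2 6 6]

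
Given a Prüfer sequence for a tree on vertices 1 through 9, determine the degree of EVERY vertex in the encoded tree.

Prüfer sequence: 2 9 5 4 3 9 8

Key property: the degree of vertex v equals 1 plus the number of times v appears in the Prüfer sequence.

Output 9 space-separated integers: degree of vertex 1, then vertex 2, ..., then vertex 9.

p_1 = 2: count[2] becomes 1
p_2 = 9: count[9] becomes 1
p_3 = 5: count[5] becomes 1
p_4 = 4: count[4] becomes 1
p_5 = 3: count[3] becomes 1
p_6 = 9: count[9] becomes 2
p_7 = 8: count[8] becomes 1
Degrees (1 + count): deg[1]=1+0=1, deg[2]=1+1=2, deg[3]=1+1=2, deg[4]=1+1=2, deg[5]=1+1=2, deg[6]=1+0=1, deg[7]=1+0=1, deg[8]=1+1=2, deg[9]=1+2=3

Answer: 1 2 2 2 2 1 1 2 3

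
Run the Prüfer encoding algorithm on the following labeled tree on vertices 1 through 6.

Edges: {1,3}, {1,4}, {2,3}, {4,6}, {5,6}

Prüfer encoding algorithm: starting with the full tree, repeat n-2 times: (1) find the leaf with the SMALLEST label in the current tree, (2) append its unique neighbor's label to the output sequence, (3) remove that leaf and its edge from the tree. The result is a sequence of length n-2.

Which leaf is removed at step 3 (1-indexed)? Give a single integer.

Answer: 1

Derivation:
Step 1: current leaves = {2,5}. Remove leaf 2 (neighbor: 3).
Step 2: current leaves = {3,5}. Remove leaf 3 (neighbor: 1).
Step 3: current leaves = {1,5}. Remove leaf 1 (neighbor: 4).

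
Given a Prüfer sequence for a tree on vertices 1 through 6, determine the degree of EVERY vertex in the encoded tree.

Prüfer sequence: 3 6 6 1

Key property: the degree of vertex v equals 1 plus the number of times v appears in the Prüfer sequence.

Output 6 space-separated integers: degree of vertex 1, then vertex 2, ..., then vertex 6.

p_1 = 3: count[3] becomes 1
p_2 = 6: count[6] becomes 1
p_3 = 6: count[6] becomes 2
p_4 = 1: count[1] becomes 1
Degrees (1 + count): deg[1]=1+1=2, deg[2]=1+0=1, deg[3]=1+1=2, deg[4]=1+0=1, deg[5]=1+0=1, deg[6]=1+2=3

Answer: 2 1 2 1 1 3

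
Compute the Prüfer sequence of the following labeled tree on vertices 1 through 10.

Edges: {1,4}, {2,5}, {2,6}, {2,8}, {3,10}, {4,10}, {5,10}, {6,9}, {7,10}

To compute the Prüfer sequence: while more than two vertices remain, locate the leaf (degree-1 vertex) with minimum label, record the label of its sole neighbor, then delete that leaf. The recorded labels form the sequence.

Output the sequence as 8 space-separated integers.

Step 1: leaves = {1,3,7,8,9}. Remove smallest leaf 1, emit neighbor 4.
Step 2: leaves = {3,4,7,8,9}. Remove smallest leaf 3, emit neighbor 10.
Step 3: leaves = {4,7,8,9}. Remove smallest leaf 4, emit neighbor 10.
Step 4: leaves = {7,8,9}. Remove smallest leaf 7, emit neighbor 10.
Step 5: leaves = {8,9,10}. Remove smallest leaf 8, emit neighbor 2.
Step 6: leaves = {9,10}. Remove smallest leaf 9, emit neighbor 6.
Step 7: leaves = {6,10}. Remove smallest leaf 6, emit neighbor 2.
Step 8: leaves = {2,10}. Remove smallest leaf 2, emit neighbor 5.
Done: 2 vertices remain (5, 10). Sequence = [4 10 10 10 2 6 2 5]

Answer: 4 10 10 10 2 6 2 5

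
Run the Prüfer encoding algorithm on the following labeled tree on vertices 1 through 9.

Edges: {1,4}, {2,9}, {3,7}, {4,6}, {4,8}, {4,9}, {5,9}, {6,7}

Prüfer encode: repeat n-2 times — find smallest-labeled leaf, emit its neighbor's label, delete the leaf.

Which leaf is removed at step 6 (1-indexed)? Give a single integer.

Step 1: current leaves = {1,2,3,5,8}. Remove leaf 1 (neighbor: 4).
Step 2: current leaves = {2,3,5,8}. Remove leaf 2 (neighbor: 9).
Step 3: current leaves = {3,5,8}. Remove leaf 3 (neighbor: 7).
Step 4: current leaves = {5,7,8}. Remove leaf 5 (neighbor: 9).
Step 5: current leaves = {7,8,9}. Remove leaf 7 (neighbor: 6).
Step 6: current leaves = {6,8,9}. Remove leaf 6 (neighbor: 4).

Answer: 6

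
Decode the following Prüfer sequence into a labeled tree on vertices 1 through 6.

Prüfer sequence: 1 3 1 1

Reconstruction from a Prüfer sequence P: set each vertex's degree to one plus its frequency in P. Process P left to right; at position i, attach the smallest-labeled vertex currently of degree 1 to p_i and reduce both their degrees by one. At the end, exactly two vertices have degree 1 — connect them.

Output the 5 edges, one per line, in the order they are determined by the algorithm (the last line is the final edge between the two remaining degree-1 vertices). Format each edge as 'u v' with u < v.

Answer: 1 2
3 4
1 3
1 5
1 6

Derivation:
Initial degrees: {1:4, 2:1, 3:2, 4:1, 5:1, 6:1}
Step 1: smallest deg-1 vertex = 2, p_1 = 1. Add edge {1,2}. Now deg[2]=0, deg[1]=3.
Step 2: smallest deg-1 vertex = 4, p_2 = 3. Add edge {3,4}. Now deg[4]=0, deg[3]=1.
Step 3: smallest deg-1 vertex = 3, p_3 = 1. Add edge {1,3}. Now deg[3]=0, deg[1]=2.
Step 4: smallest deg-1 vertex = 5, p_4 = 1. Add edge {1,5}. Now deg[5]=0, deg[1]=1.
Final: two remaining deg-1 vertices are 1, 6. Add edge {1,6}.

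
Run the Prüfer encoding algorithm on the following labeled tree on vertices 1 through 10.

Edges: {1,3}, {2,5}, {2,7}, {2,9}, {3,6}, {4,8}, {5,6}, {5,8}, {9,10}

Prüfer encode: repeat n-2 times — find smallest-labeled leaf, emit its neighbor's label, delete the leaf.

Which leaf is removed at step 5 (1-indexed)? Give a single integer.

Step 1: current leaves = {1,4,7,10}. Remove leaf 1 (neighbor: 3).
Step 2: current leaves = {3,4,7,10}. Remove leaf 3 (neighbor: 6).
Step 3: current leaves = {4,6,7,10}. Remove leaf 4 (neighbor: 8).
Step 4: current leaves = {6,7,8,10}. Remove leaf 6 (neighbor: 5).
Step 5: current leaves = {7,8,10}. Remove leaf 7 (neighbor: 2).

Answer: 7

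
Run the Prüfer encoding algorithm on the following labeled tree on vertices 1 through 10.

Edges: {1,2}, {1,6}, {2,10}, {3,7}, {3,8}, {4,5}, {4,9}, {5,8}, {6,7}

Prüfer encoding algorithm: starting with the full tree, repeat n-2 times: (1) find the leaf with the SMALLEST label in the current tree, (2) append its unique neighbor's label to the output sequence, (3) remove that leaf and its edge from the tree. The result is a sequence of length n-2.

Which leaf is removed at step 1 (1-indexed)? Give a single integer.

Answer: 9

Derivation:
Step 1: current leaves = {9,10}. Remove leaf 9 (neighbor: 4).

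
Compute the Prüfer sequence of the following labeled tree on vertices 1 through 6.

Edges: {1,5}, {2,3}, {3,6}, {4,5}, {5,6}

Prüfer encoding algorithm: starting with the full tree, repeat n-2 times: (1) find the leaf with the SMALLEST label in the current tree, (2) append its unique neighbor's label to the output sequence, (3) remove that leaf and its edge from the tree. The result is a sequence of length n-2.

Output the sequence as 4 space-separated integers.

Answer: 5 3 6 5

Derivation:
Step 1: leaves = {1,2,4}. Remove smallest leaf 1, emit neighbor 5.
Step 2: leaves = {2,4}. Remove smallest leaf 2, emit neighbor 3.
Step 3: leaves = {3,4}. Remove smallest leaf 3, emit neighbor 6.
Step 4: leaves = {4,6}. Remove smallest leaf 4, emit neighbor 5.
Done: 2 vertices remain (5, 6). Sequence = [5 3 6 5]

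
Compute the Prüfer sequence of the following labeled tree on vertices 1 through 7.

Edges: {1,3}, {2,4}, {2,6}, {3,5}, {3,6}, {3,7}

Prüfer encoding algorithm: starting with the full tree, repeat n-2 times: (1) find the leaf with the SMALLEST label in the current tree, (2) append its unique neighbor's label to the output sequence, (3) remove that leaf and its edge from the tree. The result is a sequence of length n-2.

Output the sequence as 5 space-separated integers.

Step 1: leaves = {1,4,5,7}. Remove smallest leaf 1, emit neighbor 3.
Step 2: leaves = {4,5,7}. Remove smallest leaf 4, emit neighbor 2.
Step 3: leaves = {2,5,7}. Remove smallest leaf 2, emit neighbor 6.
Step 4: leaves = {5,6,7}. Remove smallest leaf 5, emit neighbor 3.
Step 5: leaves = {6,7}. Remove smallest leaf 6, emit neighbor 3.
Done: 2 vertices remain (3, 7). Sequence = [3 2 6 3 3]

Answer: 3 2 6 3 3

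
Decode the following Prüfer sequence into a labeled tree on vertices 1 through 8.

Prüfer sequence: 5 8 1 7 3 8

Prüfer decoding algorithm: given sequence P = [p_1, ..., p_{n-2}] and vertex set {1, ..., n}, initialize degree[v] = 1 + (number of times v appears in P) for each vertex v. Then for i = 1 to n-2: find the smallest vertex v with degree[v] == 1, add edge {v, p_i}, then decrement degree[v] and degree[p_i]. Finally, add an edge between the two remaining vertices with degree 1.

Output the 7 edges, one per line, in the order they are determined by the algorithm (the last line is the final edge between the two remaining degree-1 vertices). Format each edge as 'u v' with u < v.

Initial degrees: {1:2, 2:1, 3:2, 4:1, 5:2, 6:1, 7:2, 8:3}
Step 1: smallest deg-1 vertex = 2, p_1 = 5. Add edge {2,5}. Now deg[2]=0, deg[5]=1.
Step 2: smallest deg-1 vertex = 4, p_2 = 8. Add edge {4,8}. Now deg[4]=0, deg[8]=2.
Step 3: smallest deg-1 vertex = 5, p_3 = 1. Add edge {1,5}. Now deg[5]=0, deg[1]=1.
Step 4: smallest deg-1 vertex = 1, p_4 = 7. Add edge {1,7}. Now deg[1]=0, deg[7]=1.
Step 5: smallest deg-1 vertex = 6, p_5 = 3. Add edge {3,6}. Now deg[6]=0, deg[3]=1.
Step 6: smallest deg-1 vertex = 3, p_6 = 8. Add edge {3,8}. Now deg[3]=0, deg[8]=1.
Final: two remaining deg-1 vertices are 7, 8. Add edge {7,8}.

Answer: 2 5
4 8
1 5
1 7
3 6
3 8
7 8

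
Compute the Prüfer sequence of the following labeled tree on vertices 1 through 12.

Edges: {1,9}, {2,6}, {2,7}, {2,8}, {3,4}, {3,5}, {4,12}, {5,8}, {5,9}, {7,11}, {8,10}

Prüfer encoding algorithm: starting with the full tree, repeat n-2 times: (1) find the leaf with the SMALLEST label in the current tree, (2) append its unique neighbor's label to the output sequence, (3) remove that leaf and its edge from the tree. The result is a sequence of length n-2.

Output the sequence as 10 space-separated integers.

Answer: 9 2 5 8 7 2 8 5 3 4

Derivation:
Step 1: leaves = {1,6,10,11,12}. Remove smallest leaf 1, emit neighbor 9.
Step 2: leaves = {6,9,10,11,12}. Remove smallest leaf 6, emit neighbor 2.
Step 3: leaves = {9,10,11,12}. Remove smallest leaf 9, emit neighbor 5.
Step 4: leaves = {10,11,12}. Remove smallest leaf 10, emit neighbor 8.
Step 5: leaves = {11,12}. Remove smallest leaf 11, emit neighbor 7.
Step 6: leaves = {7,12}. Remove smallest leaf 7, emit neighbor 2.
Step 7: leaves = {2,12}. Remove smallest leaf 2, emit neighbor 8.
Step 8: leaves = {8,12}. Remove smallest leaf 8, emit neighbor 5.
Step 9: leaves = {5,12}. Remove smallest leaf 5, emit neighbor 3.
Step 10: leaves = {3,12}. Remove smallest leaf 3, emit neighbor 4.
Done: 2 vertices remain (4, 12). Sequence = [9 2 5 8 7 2 8 5 3 4]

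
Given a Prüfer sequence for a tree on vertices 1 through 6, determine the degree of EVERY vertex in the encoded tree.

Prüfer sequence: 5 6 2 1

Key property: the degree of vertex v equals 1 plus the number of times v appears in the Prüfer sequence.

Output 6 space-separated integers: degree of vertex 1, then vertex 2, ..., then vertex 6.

Answer: 2 2 1 1 2 2

Derivation:
p_1 = 5: count[5] becomes 1
p_2 = 6: count[6] becomes 1
p_3 = 2: count[2] becomes 1
p_4 = 1: count[1] becomes 1
Degrees (1 + count): deg[1]=1+1=2, deg[2]=1+1=2, deg[3]=1+0=1, deg[4]=1+0=1, deg[5]=1+1=2, deg[6]=1+1=2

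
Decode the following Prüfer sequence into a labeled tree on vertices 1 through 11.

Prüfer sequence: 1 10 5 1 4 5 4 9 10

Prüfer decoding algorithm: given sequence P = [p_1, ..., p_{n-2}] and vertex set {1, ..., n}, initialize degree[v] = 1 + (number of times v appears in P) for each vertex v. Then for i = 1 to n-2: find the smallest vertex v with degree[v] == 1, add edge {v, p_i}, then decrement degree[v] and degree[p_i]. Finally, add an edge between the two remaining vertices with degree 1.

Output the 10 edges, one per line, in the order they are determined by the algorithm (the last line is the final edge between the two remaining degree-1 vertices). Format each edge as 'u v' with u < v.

Answer: 1 2
3 10
5 6
1 7
1 4
5 8
4 5
4 9
9 10
10 11

Derivation:
Initial degrees: {1:3, 2:1, 3:1, 4:3, 5:3, 6:1, 7:1, 8:1, 9:2, 10:3, 11:1}
Step 1: smallest deg-1 vertex = 2, p_1 = 1. Add edge {1,2}. Now deg[2]=0, deg[1]=2.
Step 2: smallest deg-1 vertex = 3, p_2 = 10. Add edge {3,10}. Now deg[3]=0, deg[10]=2.
Step 3: smallest deg-1 vertex = 6, p_3 = 5. Add edge {5,6}. Now deg[6]=0, deg[5]=2.
Step 4: smallest deg-1 vertex = 7, p_4 = 1. Add edge {1,7}. Now deg[7]=0, deg[1]=1.
Step 5: smallest deg-1 vertex = 1, p_5 = 4. Add edge {1,4}. Now deg[1]=0, deg[4]=2.
Step 6: smallest deg-1 vertex = 8, p_6 = 5. Add edge {5,8}. Now deg[8]=0, deg[5]=1.
Step 7: smallest deg-1 vertex = 5, p_7 = 4. Add edge {4,5}. Now deg[5]=0, deg[4]=1.
Step 8: smallest deg-1 vertex = 4, p_8 = 9. Add edge {4,9}. Now deg[4]=0, deg[9]=1.
Step 9: smallest deg-1 vertex = 9, p_9 = 10. Add edge {9,10}. Now deg[9]=0, deg[10]=1.
Final: two remaining deg-1 vertices are 10, 11. Add edge {10,11}.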